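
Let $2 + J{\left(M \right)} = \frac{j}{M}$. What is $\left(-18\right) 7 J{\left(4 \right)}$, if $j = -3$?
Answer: $\frac{693}{2} \approx 346.5$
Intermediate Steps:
$J{\left(M \right)} = -2 - \frac{3}{M}$
$\left(-18\right) 7 J{\left(4 \right)} = \left(-18\right) 7 \left(-2 - \frac{3}{4}\right) = - 126 \left(-2 - \frac{3}{4}\right) = \left(-126\right) \left(- \frac{11}{4}\right) = \frac{693}{2}$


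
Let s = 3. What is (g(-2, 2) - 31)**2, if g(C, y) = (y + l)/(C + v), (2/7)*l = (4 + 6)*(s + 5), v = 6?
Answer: 6241/4 ≈ 1560.3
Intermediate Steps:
l = 280 (l = 7*((4 + 6)*(3 + 5))/2 = 7*(10*8)/2 = (7/2)*80 = 280)
g(C, y) = (280 + y)/(6 + C) (g(C, y) = (y + 280)/(C + 6) = (280 + y)/(6 + C))
(g(-2, 2) - 31)**2 = ((280 + 2)/(6 - 2) - 31)**2 = (282/4 - 31)**2 = ((1/4)*282 - 31)**2 = (141/2 - 31)**2 = (79/2)**2 = 6241/4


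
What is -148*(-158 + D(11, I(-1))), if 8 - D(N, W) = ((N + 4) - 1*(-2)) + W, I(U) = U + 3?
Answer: 25012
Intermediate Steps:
I(U) = 3 + U
D(N, W) = 2 - N - W (D(N, W) = 8 - (((N + 4) - 1*(-2)) + W) = 8 - (((4 + N) + 2) + W) = 8 - ((6 + N) + W) = 8 - (6 + N + W) = 8 + (-6 - N - W) = 2 - N - W)
-148*(-158 + D(11, I(-1))) = -148*(-158 + (2 - 1*11 - (3 - 1))) = -148*(-158 + (2 - 11 - 1*2)) = -148*(-158 + (2 - 11 - 2)) = -148*(-158 - 11) = -148*(-169) = 25012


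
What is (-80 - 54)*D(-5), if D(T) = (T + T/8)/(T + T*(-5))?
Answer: 603/16 ≈ 37.688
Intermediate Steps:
D(T) = -9/32 (D(T) = (T + T*(1/8))/(T - 5*T) = (T + T/8)/((-4*T)) = (9*T/8)*(-1/(4*T)) = -9/32)
(-80 - 54)*D(-5) = (-80 - 54)*(-9/32) = -134*(-9/32) = 603/16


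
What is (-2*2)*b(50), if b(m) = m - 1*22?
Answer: -112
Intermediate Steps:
b(m) = -22 + m (b(m) = m - 22 = -22 + m)
(-2*2)*b(50) = (-2*2)*(-22 + 50) = -4*28 = -112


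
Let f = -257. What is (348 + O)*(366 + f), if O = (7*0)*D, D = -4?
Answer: 37932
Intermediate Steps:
O = 0 (O = (7*0)*(-4) = 0*(-4) = 0)
(348 + O)*(366 + f) = (348 + 0)*(366 - 257) = 348*109 = 37932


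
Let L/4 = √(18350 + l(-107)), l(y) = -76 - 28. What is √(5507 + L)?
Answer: √(5507 + 4*√18246) ≈ 77.764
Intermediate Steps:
l(y) = -104
L = 4*√18246 (L = 4*√(18350 - 104) = 4*√18246 ≈ 540.31)
√(5507 + L) = √(5507 + 4*√18246)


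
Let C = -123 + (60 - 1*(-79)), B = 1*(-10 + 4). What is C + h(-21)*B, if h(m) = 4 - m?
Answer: -134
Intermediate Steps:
B = -6 (B = 1*(-6) = -6)
C = 16 (C = -123 + (60 + 79) = -123 + 139 = 16)
C + h(-21)*B = 16 + (4 - 1*(-21))*(-6) = 16 + (4 + 21)*(-6) = 16 + 25*(-6) = 16 - 150 = -134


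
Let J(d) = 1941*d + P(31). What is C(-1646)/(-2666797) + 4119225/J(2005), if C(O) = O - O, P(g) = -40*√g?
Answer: 641232341145/605814710297 + 6590760*√31/605814710297 ≈ 1.0585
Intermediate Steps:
J(d) = -40*√31 + 1941*d (J(d) = 1941*d - 40*√31 = -40*√31 + 1941*d)
C(O) = 0
C(-1646)/(-2666797) + 4119225/J(2005) = 0/(-2666797) + 4119225/(-40*√31 + 1941*2005) = 0*(-1/2666797) + 4119225/(-40*√31 + 3891705) = 0 + 4119225/(3891705 - 40*√31) = 4119225/(3891705 - 40*√31)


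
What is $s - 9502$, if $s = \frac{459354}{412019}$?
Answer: $- \frac{3914545184}{412019} \approx -9500.9$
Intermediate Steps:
$s = \frac{459354}{412019}$ ($s = 459354 \cdot \frac{1}{412019} = \frac{459354}{412019} \approx 1.1149$)
$s - 9502 = \frac{459354}{412019} - 9502 = - \frac{3914545184}{412019}$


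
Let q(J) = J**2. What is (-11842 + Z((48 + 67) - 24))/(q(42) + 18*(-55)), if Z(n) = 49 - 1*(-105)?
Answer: -1948/129 ≈ -15.101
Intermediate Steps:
Z(n) = 154 (Z(n) = 49 + 105 = 154)
(-11842 + Z((48 + 67) - 24))/(q(42) + 18*(-55)) = (-11842 + 154)/(42**2 + 18*(-55)) = -11688/(1764 - 990) = -11688/774 = -11688*1/774 = -1948/129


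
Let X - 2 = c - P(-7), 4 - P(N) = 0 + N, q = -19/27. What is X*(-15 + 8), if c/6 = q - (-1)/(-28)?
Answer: 1693/18 ≈ 94.056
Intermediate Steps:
q = -19/27 (q = -19*1/27 = -19/27 ≈ -0.70370)
P(N) = 4 - N (P(N) = 4 - (0 + N) = 4 - N)
c = -559/126 (c = 6*(-19/27 - (-1)/(-28)) = 6*(-19/27 - (-1)*(-1)/28) = 6*(-19/27 - 1*1/28) = 6*(-19/27 - 1/28) = 6*(-559/756) = -559/126 ≈ -4.4365)
X = -1693/126 (X = 2 + (-559/126 - (4 - 1*(-7))) = 2 + (-559/126 - (4 + 7)) = 2 + (-559/126 - 1*11) = 2 + (-559/126 - 11) = 2 - 1945/126 = -1693/126 ≈ -13.437)
X*(-15 + 8) = -1693*(-15 + 8)/126 = -1693/126*(-7) = 1693/18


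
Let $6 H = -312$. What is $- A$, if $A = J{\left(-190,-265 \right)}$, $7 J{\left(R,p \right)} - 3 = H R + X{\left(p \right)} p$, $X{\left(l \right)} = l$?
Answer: $-11444$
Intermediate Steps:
$H = -52$ ($H = \frac{1}{6} \left(-312\right) = -52$)
$J{\left(R,p \right)} = \frac{3}{7} - \frac{52 R}{7} + \frac{p^{2}}{7}$ ($J{\left(R,p \right)} = \frac{3}{7} + \frac{- 52 R + p p}{7} = \frac{3}{7} + \frac{- 52 R + p^{2}}{7} = \frac{3}{7} + \frac{p^{2} - 52 R}{7} = \frac{3}{7} - \left(- \frac{p^{2}}{7} + \frac{52 R}{7}\right) = \frac{3}{7} - \frac{52 R}{7} + \frac{p^{2}}{7}$)
$A = 11444$ ($A = \frac{3}{7} - - \frac{9880}{7} + \frac{\left(-265\right)^{2}}{7} = \frac{3}{7} + \frac{9880}{7} + \frac{1}{7} \cdot 70225 = \frac{3}{7} + \frac{9880}{7} + \frac{70225}{7} = 11444$)
$- A = \left(-1\right) 11444 = -11444$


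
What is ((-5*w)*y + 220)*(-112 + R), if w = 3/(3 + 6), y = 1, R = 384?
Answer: 178160/3 ≈ 59387.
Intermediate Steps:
w = ⅓ (w = 3/9 = 3*(⅑) = ⅓ ≈ 0.33333)
((-5*w)*y + 220)*(-112 + R) = (-5*⅓*1 + 220)*(-112 + 384) = (-5/3*1 + 220)*272 = (-5/3 + 220)*272 = (655/3)*272 = 178160/3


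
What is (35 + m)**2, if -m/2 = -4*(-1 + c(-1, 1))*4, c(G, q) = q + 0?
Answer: 1225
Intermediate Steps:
c(G, q) = q
m = 0 (m = -(-8)*(-1 + 1)*4 = -(-8)*0*4 = -(-8)*0 = -2*0 = 0)
(35 + m)**2 = (35 + 0)**2 = 35**2 = 1225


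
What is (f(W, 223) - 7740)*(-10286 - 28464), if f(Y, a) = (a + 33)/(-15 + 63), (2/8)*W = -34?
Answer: 899155000/3 ≈ 2.9972e+8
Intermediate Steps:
W = -136 (W = 4*(-34) = -136)
f(Y, a) = 11/16 + a/48 (f(Y, a) = (33 + a)/48 = (33 + a)*(1/48) = 11/16 + a/48)
(f(W, 223) - 7740)*(-10286 - 28464) = ((11/16 + (1/48)*223) - 7740)*(-10286 - 28464) = ((11/16 + 223/48) - 7740)*(-38750) = (16/3 - 7740)*(-38750) = -23204/3*(-38750) = 899155000/3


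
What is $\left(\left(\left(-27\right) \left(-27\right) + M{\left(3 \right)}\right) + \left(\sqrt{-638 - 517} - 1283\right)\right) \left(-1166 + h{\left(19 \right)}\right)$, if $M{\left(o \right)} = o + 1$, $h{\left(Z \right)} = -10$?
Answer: $646800 - 1176 i \sqrt{1155} \approx 6.468 \cdot 10^{5} - 39967.0 i$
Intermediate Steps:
$M{\left(o \right)} = 1 + o$
$\left(\left(\left(-27\right) \left(-27\right) + M{\left(3 \right)}\right) + \left(\sqrt{-638 - 517} - 1283\right)\right) \left(-1166 + h{\left(19 \right)}\right) = \left(\left(\left(-27\right) \left(-27\right) + \left(1 + 3\right)\right) + \left(\sqrt{-638 - 517} - 1283\right)\right) \left(-1166 - 10\right) = \left(\left(729 + 4\right) - \left(1283 - \sqrt{-1155}\right)\right) \left(-1176\right) = \left(733 - \left(1283 - i \sqrt{1155}\right)\right) \left(-1176\right) = \left(-550 + i \sqrt{1155}\right) \left(-1176\right) = 646800 - 1176 i \sqrt{1155}$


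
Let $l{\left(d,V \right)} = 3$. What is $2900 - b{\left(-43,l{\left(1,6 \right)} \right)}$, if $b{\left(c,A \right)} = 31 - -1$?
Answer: $2868$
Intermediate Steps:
$b{\left(c,A \right)} = 32$ ($b{\left(c,A \right)} = 31 + 1 = 32$)
$2900 - b{\left(-43,l{\left(1,6 \right)} \right)} = 2900 - 32 = 2868$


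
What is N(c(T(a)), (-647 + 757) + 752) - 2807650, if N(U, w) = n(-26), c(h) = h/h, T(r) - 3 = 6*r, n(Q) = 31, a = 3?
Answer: -2807619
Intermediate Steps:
T(r) = 3 + 6*r
c(h) = 1
N(U, w) = 31
N(c(T(a)), (-647 + 757) + 752) - 2807650 = 31 - 2807650 = -2807619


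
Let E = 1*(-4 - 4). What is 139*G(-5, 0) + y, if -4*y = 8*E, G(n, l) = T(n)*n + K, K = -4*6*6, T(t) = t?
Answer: -16525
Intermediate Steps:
K = -144 (K = -24*6 = -144)
E = -8 (E = 1*(-8) = -8)
G(n, l) = -144 + n**2 (G(n, l) = n*n - 144 = n**2 - 144 = -144 + n**2)
y = 16 (y = -2*(-8) = -1/4*(-64) = 16)
139*G(-5, 0) + y = 139*(-144 + (-5)**2) + 16 = 139*(-144 + 25) + 16 = 139*(-119) + 16 = -16541 + 16 = -16525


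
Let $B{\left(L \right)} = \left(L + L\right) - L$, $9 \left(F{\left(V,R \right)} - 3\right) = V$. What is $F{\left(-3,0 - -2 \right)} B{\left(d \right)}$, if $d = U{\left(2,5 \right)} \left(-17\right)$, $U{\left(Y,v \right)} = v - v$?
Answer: $0$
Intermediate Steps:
$U{\left(Y,v \right)} = 0$
$F{\left(V,R \right)} = 3 + \frac{V}{9}$
$d = 0$ ($d = 0 \left(-17\right) = 0$)
$B{\left(L \right)} = L$ ($B{\left(L \right)} = 2 L - L = L$)
$F{\left(-3,0 - -2 \right)} B{\left(d \right)} = \left(3 + \frac{1}{9} \left(-3\right)\right) 0 = \left(3 - \frac{1}{3}\right) 0 = \frac{8}{3} \cdot 0 = 0$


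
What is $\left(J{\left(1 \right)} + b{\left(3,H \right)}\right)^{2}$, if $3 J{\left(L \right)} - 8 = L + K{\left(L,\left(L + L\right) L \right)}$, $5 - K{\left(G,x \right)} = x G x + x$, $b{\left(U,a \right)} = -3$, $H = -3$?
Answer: $\frac{1}{9} \approx 0.11111$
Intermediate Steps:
$K{\left(G,x \right)} = 5 - x - G x^{2}$ ($K{\left(G,x \right)} = 5 - \left(x G x + x\right) = 5 - \left(G x x + x\right) = 5 - \left(G x^{2} + x\right) = 5 - \left(x + G x^{2}\right) = 5 - x - G x^{2}$)
$J{\left(L \right)} = \frac{13}{3} - \frac{4 L^{5}}{3} - \frac{2 L^{2}}{3} + \frac{L}{3}$ ($J{\left(L \right)} = \frac{8}{3} + \frac{L - \left(-5 + L \left(\left(L + L\right) L\right)^{2} + \left(L + L\right) L\right)}{3} = \frac{8}{3} + \frac{L - \left(-5 + L \left(2 L L\right)^{2} + 2 L L\right)}{3} = \frac{8}{3} + \frac{L - \left(-5 + 2 L^{2} + L \left(2 L^{2}\right)^{2}\right)}{3} = \frac{8}{3} + \frac{L - \left(-5 + 2 L^{2} + L 4 L^{4}\right)}{3} = \frac{8}{3} + \frac{L - \left(-5 + 2 L^{2} + 4 L^{5}\right)}{3} = \frac{8}{3} + \frac{5 + L - 4 L^{5} - 2 L^{2}}{3} = \frac{8}{3} - \left(- \frac{5}{3} - \frac{L}{3} + \frac{2 L^{2}}{3} + \frac{4 L^{5}}{3}\right) = \frac{13}{3} - \frac{4 L^{5}}{3} - \frac{2 L^{2}}{3} + \frac{L}{3}$)
$\left(J{\left(1 \right)} + b{\left(3,H \right)}\right)^{2} = \left(\left(\frac{13}{3} - \frac{4 \cdot 1^{5}}{3} - \frac{2 \cdot 1^{2}}{3} + \frac{1}{3} \cdot 1\right) - 3\right)^{2} = \left(\left(\frac{13}{3} - \frac{4}{3} - \frac{2}{3} + \frac{1}{3}\right) - 3\right)^{2} = \left(\frac{8}{3} - 3\right)^{2} = \left(- \frac{1}{3}\right)^{2} = \frac{1}{9}$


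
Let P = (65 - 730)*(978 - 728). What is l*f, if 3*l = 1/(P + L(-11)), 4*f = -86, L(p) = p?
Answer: 43/997566 ≈ 4.3105e-5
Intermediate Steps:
P = -166250 (P = -665*250 = -166250)
f = -43/2 (f = (¼)*(-86) = -43/2 ≈ -21.500)
l = -1/498783 (l = 1/(3*(-166250 - 11)) = (⅓)/(-166261) = (⅓)*(-1/166261) = -1/498783 ≈ -2.0049e-6)
l*f = -1/498783*(-43/2) = 43/997566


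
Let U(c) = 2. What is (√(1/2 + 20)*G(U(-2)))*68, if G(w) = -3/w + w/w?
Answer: -17*√82 ≈ -153.94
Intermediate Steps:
G(w) = 1 - 3/w (G(w) = -3/w + 1 = 1 - 3/w)
(√(1/2 + 20)*G(U(-2)))*68 = (√(1/2 + 20)*((-3 + 2)/2))*68 = (√(½ + 20)*((½)*(-1)))*68 = (√(41/2)*(-½))*68 = ((√82/2)*(-½))*68 = -√82/4*68 = -17*√82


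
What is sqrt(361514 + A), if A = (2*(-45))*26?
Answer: sqrt(359174) ≈ 599.31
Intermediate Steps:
A = -2340 (A = -90*26 = -2340)
sqrt(361514 + A) = sqrt(361514 - 2340) = sqrt(359174)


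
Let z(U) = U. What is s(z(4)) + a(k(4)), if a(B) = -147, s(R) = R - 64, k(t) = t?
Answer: -207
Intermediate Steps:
s(R) = -64 + R
s(z(4)) + a(k(4)) = (-64 + 4) - 147 = -60 - 147 = -207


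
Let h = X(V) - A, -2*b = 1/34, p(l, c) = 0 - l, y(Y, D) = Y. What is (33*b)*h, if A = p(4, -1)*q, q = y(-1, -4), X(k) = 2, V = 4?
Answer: 33/34 ≈ 0.97059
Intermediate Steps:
q = -1
p(l, c) = -l
b = -1/68 (b = -½/34 = -½*1/34 = -1/68 ≈ -0.014706)
A = 4 (A = -1*4*(-1) = -4*(-1) = 4)
h = -2 (h = 2 - 1*4 = 2 - 4 = -2)
(33*b)*h = (33*(-1/68))*(-2) = -33/68*(-2) = 33/34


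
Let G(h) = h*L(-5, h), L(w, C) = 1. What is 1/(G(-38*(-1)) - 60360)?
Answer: -1/60322 ≈ -1.6578e-5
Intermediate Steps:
G(h) = h (G(h) = h*1 = h)
1/(G(-38*(-1)) - 60360) = 1/(-38*(-1) - 60360) = 1/(38 - 60360) = 1/(-60322) = -1/60322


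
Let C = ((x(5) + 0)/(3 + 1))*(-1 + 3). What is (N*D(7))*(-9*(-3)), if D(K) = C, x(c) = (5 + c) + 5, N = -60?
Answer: -12150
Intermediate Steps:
x(c) = 10 + c
C = 15/2 (C = (((10 + 5) + 0)/(3 + 1))*(-1 + 3) = ((15 + 0)/4)*2 = (15*(¼))*2 = (15/4)*2 = 15/2 ≈ 7.5000)
D(K) = 15/2
(N*D(7))*(-9*(-3)) = (-60*15/2)*(-9*(-3)) = -450*27 = -12150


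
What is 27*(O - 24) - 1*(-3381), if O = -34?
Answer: 1815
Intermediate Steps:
27*(O - 24) - 1*(-3381) = 27*(-34 - 24) - 1*(-3381) = 27*(-58) + 3381 = -1566 + 3381 = 1815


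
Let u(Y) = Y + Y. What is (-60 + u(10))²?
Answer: 1600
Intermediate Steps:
u(Y) = 2*Y
(-60 + u(10))² = (-60 + 2*10)² = (-60 + 20)² = (-40)² = 1600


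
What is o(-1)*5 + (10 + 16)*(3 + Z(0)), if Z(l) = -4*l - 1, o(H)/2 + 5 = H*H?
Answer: 12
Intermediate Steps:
o(H) = -10 + 2*H**2 (o(H) = -10 + 2*(H*H) = -10 + 2*H**2)
Z(l) = -1 - 4*l
o(-1)*5 + (10 + 16)*(3 + Z(0)) = (-10 + 2*(-1)**2)*5 + (10 + 16)*(3 + (-1 - 4*0)) = (-10 + 2*1)*5 + 26*(3 + (-1 + 0)) = (-10 + 2)*5 + 26*(3 - 1) = -8*5 + 26*2 = -40 + 52 = 12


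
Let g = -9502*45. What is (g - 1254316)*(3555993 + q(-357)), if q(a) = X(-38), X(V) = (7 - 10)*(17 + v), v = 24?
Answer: -5980639088220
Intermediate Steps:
g = -427590
X(V) = -123 (X(V) = (7 - 10)*(17 + 24) = -3*41 = -123)
q(a) = -123
(g - 1254316)*(3555993 + q(-357)) = (-427590 - 1254316)*(3555993 - 123) = -1681906*3555870 = -5980639088220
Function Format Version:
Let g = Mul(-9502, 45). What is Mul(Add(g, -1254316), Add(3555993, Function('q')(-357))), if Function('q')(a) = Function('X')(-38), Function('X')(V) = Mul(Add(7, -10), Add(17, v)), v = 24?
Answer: -5980639088220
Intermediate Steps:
g = -427590
Function('X')(V) = -123 (Function('X')(V) = Mul(Add(7, -10), Add(17, 24)) = Mul(-3, 41) = -123)
Function('q')(a) = -123
Mul(Add(g, -1254316), Add(3555993, Function('q')(-357))) = Mul(Add(-427590, -1254316), Add(3555993, -123)) = Mul(-1681906, 3555870) = -5980639088220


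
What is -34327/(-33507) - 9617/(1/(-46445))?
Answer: 14966289092782/33507 ≈ 4.4666e+8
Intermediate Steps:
-34327/(-33507) - 9617/(1/(-46445)) = -34327*(-1/33507) - 9617/(-1/46445) = 34327/33507 - 9617*(-46445) = 34327/33507 + 446661565 = 14966289092782/33507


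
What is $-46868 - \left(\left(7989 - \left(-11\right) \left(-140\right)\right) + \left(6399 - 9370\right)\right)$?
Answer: $-50346$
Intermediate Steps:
$-46868 - \left(\left(7989 - \left(-11\right) \left(-140\right)\right) + \left(6399 - 9370\right)\right) = -46868 - \left(\left(7989 - 1540\right) - 2971\right) = -46868 - \left(6449 - 2971\right) = -46868 - 3478 = -50346$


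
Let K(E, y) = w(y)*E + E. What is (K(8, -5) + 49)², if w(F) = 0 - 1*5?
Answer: 289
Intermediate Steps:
w(F) = -5 (w(F) = 0 - 5 = -5)
K(E, y) = -4*E (K(E, y) = -5*E + E = -4*E)
(K(8, -5) + 49)² = (-4*8 + 49)² = (-32 + 49)² = 17² = 289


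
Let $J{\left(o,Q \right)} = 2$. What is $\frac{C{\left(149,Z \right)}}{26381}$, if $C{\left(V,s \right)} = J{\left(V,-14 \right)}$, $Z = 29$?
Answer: $\frac{2}{26381} \approx 7.5812 \cdot 10^{-5}$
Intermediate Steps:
$C{\left(V,s \right)} = 2$
$\frac{C{\left(149,Z \right)}}{26381} = \frac{2}{26381}$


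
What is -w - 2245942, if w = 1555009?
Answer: -3800951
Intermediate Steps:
-w - 2245942 = -1*1555009 - 2245942 = -1555009 - 2245942 = -3800951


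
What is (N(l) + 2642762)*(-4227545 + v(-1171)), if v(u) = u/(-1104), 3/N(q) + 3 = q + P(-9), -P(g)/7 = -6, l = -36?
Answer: -4111441986956789/368 ≈ -1.1172e+13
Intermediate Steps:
P(g) = 42 (P(g) = -7*(-6) = 42)
N(q) = 3/(39 + q) (N(q) = 3/(-3 + (q + 42)) = 3/(-3 + (42 + q)) = 3/(39 + q))
v(u) = -u/1104 (v(u) = u*(-1/1104) = -u/1104)
(N(l) + 2642762)*(-4227545 + v(-1171)) = (3/(39 - 36) + 2642762)*(-4227545 - 1/1104*(-1171)) = (3/3 + 2642762)*(-4227545 + 1171/1104) = (3*(⅓) + 2642762)*(-4667208509/1104) = (1 + 2642762)*(-4667208509/1104) = 2642763*(-4667208509/1104) = -4111441986956789/368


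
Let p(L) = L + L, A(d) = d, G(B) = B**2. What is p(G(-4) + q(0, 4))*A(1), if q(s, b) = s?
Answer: 32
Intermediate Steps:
p(L) = 2*L
p(G(-4) + q(0, 4))*A(1) = (2*((-4)**2 + 0))*1 = (2*(16 + 0))*1 = (2*16)*1 = 32*1 = 32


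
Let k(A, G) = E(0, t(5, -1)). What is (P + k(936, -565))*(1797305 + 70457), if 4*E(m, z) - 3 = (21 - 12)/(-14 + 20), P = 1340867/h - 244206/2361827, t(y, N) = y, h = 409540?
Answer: 596973259579938841/74404817660 ≈ 8.0233e+6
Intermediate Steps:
P = 3066883758769/967262629580 (P = 1340867/409540 - 244206/2361827 = 3066883758769/967262629580 ≈ 3.1707)
E(m, z) = 9/8 (E(m, z) = ¾ + ((21 - 12)/(-14 + 20))/4 = ¾ + (9/6)/4 = ¾ + (9*(⅙))/4 = ¾ + (¼)*(3/2) = ¾ + 3/8 = 9/8)
k(A, G) = 9/8
(P + k(936, -565))*(1797305 + 70457) = (3066883758769/967262629580 + 9/8)*(1797305 + 70457) = (8310108434093/1934525259160)*1867762 = 596973259579938841/74404817660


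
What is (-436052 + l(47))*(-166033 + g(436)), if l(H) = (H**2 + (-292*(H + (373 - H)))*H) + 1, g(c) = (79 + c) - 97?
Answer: 919642539810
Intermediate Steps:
g(c) = -18 + c
l(H) = 1 + H**2 - 108916*H (l(H) = (H**2 + (-292*373)*H) + 1 = (H**2 - 108916*H) + 1 = 1 + H**2 - 108916*H)
(-436052 + l(47))*(-166033 + g(436)) = (-436052 + (1 + 47**2 - 108916*47))*(-166033 + (-18 + 436)) = (-436052 + (1 + 2209 - 5119052))*(-166033 + 418) = (-436052 - 5116842)*(-165615) = -5552894*(-165615) = 919642539810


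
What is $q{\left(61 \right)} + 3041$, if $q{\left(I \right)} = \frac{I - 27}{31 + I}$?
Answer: $\frac{139903}{46} \approx 3041.4$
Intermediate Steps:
$q{\left(I \right)} = \frac{-27 + I}{31 + I}$
$q{\left(61 \right)} + 3041 = \frac{-27 + 61}{31 + 61} + 3041 = \frac{1}{92} \cdot 34 + 3041 = \frac{17}{46} + 3041 = \frac{139903}{46}$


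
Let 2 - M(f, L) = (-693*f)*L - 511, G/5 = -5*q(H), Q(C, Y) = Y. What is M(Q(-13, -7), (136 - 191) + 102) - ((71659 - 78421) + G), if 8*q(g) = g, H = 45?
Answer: -1764651/8 ≈ -2.2058e+5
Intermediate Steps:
q(g) = g/8
G = -1125/8 (G = 5*(-5*45/8) = 5*(-225/8) = -1125/8 ≈ -140.63)
M(f, L) = 513 + 693*L*f (M(f, L) = 2 - ((-693*f)*L - 511) = 2 - (-693*L*f - 511) = 2 - (-511 - 693*L*f) = 2 + (511 + 693*L*f) = 513 + 693*L*f)
M(Q(-13, -7), (136 - 191) + 102) - ((71659 - 78421) + G) = (513 + 693*((136 - 191) + 102)*(-7)) - ((71659 - 78421) - 1125/8) = (513 + 693*(-55 + 102)*(-7)) - (-6762 - 1125/8) = (513 + 693*47*(-7)) - 1*(-55221/8) = (513 - 227997) + 55221/8 = -227484 + 55221/8 = -1764651/8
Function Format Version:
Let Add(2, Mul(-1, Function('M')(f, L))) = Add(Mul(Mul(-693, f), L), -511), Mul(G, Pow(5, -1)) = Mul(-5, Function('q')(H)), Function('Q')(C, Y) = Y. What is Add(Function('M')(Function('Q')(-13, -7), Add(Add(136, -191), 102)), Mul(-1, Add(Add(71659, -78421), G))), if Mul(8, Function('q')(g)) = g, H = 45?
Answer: Rational(-1764651, 8) ≈ -2.2058e+5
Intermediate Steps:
Function('q')(g) = Mul(Rational(1, 8), g)
G = Rational(-1125, 8) (G = Mul(5, Mul(-5, Mul(Rational(1, 8), 45))) = Mul(5, Mul(-5, Rational(45, 8))) = Mul(5, Rational(-225, 8)) = Rational(-1125, 8) ≈ -140.63)
Function('M')(f, L) = Add(513, Mul(693, L, f)) (Function('M')(f, L) = Add(2, Mul(-1, Add(Mul(Mul(-693, f), L), -511))) = Add(2, Mul(-1, Add(Mul(-693, L, f), -511))) = Add(2, Mul(-1, Add(-511, Mul(-693, L, f)))) = Add(2, Add(511, Mul(693, L, f))) = Add(513, Mul(693, L, f)))
Add(Function('M')(Function('Q')(-13, -7), Add(Add(136, -191), 102)), Mul(-1, Add(Add(71659, -78421), G))) = Add(Add(513, Mul(693, Add(Add(136, -191), 102), -7)), Mul(-1, Add(Add(71659, -78421), Rational(-1125, 8)))) = Add(Add(513, Mul(693, Add(-55, 102), -7)), Mul(-1, Add(-6762, Rational(-1125, 8)))) = Add(Add(513, Mul(693, 47, -7)), Mul(-1, Rational(-55221, 8))) = Add(Add(513, -227997), Rational(55221, 8)) = Add(-227484, Rational(55221, 8)) = Rational(-1764651, 8)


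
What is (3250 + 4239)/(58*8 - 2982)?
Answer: -7489/2518 ≈ -2.9742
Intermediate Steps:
(3250 + 4239)/(58*8 - 2982) = 7489/(464 - 2982) = 7489/(-2518) = 7489*(-1/2518) = -7489/2518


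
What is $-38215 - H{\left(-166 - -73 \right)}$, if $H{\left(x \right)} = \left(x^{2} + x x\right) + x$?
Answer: $-55420$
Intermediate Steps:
$H{\left(x \right)} = x + 2 x^{2}$ ($H{\left(x \right)} = \left(x^{2} + x^{2}\right) + x = 2 x^{2} + x = x + 2 x^{2}$)
$-38215 - H{\left(-166 - -73 \right)} = -38215 - \left(-166 - -73\right) \left(1 + 2 \left(-166 - -73\right)\right) = -38215 - \left(-166 + 73\right) \left(1 + 2 \left(-166 + 73\right)\right) = -38215 - - 93 \left(1 + 2 \left(-93\right)\right) = -38215 - - 93 \left(1 - 186\right) = -38215 - \left(-93\right) \left(-185\right) = -38215 - 17205 = -55420$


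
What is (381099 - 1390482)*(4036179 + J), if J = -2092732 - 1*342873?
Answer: -1615592185842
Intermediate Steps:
J = -2435605 (J = -2092732 - 342873 = -2435605)
(381099 - 1390482)*(4036179 + J) = (381099 - 1390482)*(4036179 - 2435605) = -1009383*1600574 = -1615592185842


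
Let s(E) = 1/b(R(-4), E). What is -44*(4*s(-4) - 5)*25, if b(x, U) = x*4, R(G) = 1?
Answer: 4400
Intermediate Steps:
b(x, U) = 4*x
s(E) = 1/4 (s(E) = 1/(4*1) = 1/4)
-44*(4*s(-4) - 5)*25 = -44*(4*(1/4) - 5)*25 = -44*(1 - 5)*25 = -44*(-4)*25 = 176*25 = 4400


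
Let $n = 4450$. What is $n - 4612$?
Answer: $-162$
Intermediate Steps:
$n - 4612 = 4450 - 4612 = -162$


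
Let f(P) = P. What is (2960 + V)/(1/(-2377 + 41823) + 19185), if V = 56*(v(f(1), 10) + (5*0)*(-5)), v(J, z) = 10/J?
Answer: 138849920/756771511 ≈ 0.18348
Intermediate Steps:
V = 560 (V = 56*(10/1 + (5*0)*(-5)) = 56*(10*1 + 0*(-5)) = 56*(10 + 0) = 56*10 = 560)
(2960 + V)/(1/(-2377 + 41823) + 19185) = (2960 + 560)/(1/(-2377 + 41823) + 19185) = 3520/(1/39446 + 19185) = 3520/(756771511/39446) = 3520*(39446/756771511) = 138849920/756771511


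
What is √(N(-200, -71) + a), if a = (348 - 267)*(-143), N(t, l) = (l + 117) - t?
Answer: I*√11337 ≈ 106.48*I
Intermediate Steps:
N(t, l) = 117 + l - t (N(t, l) = (117 + l) - t = 117 + l - t)
a = -11583 (a = 81*(-143) = -11583)
√(N(-200, -71) + a) = √((117 - 71 - 1*(-200)) - 11583) = √((117 - 71 + 200) - 11583) = √(246 - 11583) = √(-11337) = I*√11337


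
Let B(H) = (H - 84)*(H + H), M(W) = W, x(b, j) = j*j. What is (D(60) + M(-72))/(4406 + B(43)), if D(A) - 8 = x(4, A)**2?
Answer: 73636/5 ≈ 14727.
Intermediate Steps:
x(b, j) = j**2
D(A) = 8 + A**4 (D(A) = 8 + (A**2)**2 = 8 + A**4)
B(H) = 2*H*(-84 + H) (B(H) = (-84 + H)*(2*H) = 2*H*(-84 + H))
(D(60) + M(-72))/(4406 + B(43)) = ((8 + 60**4) - 72)/(4406 + 2*43*(-84 + 43)) = ((8 + 12960000) - 72)/(4406 + 2*43*(-41)) = (12960008 - 72)/(4406 - 3526) = 12959936/880 = 12959936*(1/880) = 73636/5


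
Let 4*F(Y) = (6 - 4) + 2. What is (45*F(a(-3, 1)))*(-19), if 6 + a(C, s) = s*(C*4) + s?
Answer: -855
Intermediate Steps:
a(C, s) = -6 + s + 4*C*s (a(C, s) = -6 + (s*(C*4) + s) = -6 + (s*(4*C) + s) = -6 + (4*C*s + s) = -6 + (s + 4*C*s) = -6 + s + 4*C*s)
F(Y) = 1 (F(Y) = ((6 - 4) + 2)/4 = (2 + 2)/4 = (1/4)*4 = 1)
(45*F(a(-3, 1)))*(-19) = (45*1)*(-19) = 45*(-19) = -855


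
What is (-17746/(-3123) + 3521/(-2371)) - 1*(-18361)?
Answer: 135987546196/7404633 ≈ 18365.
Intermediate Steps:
(-17746/(-3123) + 3521/(-2371)) - 1*(-18361) = (-17746*(-1/3123) + 3521*(-1/2371)) + 18361 = (17746/3123 - 3521/2371) + 18361 = 31079683/7404633 + 18361 = 135987546196/7404633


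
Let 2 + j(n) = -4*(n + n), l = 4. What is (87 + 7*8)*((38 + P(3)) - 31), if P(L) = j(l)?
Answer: -3861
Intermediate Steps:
j(n) = -2 - 8*n (j(n) = -2 - 4*(n + n) = -2 - 8*n)
P(L) = -34 (P(L) = -2 - 8*4 = -2 - 32 = -34)
(87 + 7*8)*((38 + P(3)) - 31) = (87 + 7*8)*((38 - 34) - 31) = (87 + 56)*(4 - 31) = 143*(-27) = -3861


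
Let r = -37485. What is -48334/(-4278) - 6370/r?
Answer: 1251055/109089 ≈ 11.468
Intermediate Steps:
-48334/(-4278) - 6370/r = -48334/(-4278) - 6370/(-37485) = -48334*(-1/4278) - 6370*(-1/37485) = 24167/2139 + 26/153 = 1251055/109089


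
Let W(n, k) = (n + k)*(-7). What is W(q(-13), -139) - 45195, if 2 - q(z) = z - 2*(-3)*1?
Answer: -44285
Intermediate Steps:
q(z) = -4 - z (q(z) = 2 - (z - 2*(-3)*1) = 2 - (z + 6*1) = 2 - (z + 6) = 2 - (6 + z) = 2 + (-6 - z) = -4 - z)
W(n, k) = -7*k - 7*n (W(n, k) = (k + n)*(-7) = -7*k - 7*n)
W(q(-13), -139) - 45195 = (-7*(-139) - 7*(-4 - 1*(-13))) - 45195 = (973 - 7*(-4 + 13)) - 45195 = (973 - 7*9) - 45195 = (973 - 63) - 45195 = 910 - 45195 = -44285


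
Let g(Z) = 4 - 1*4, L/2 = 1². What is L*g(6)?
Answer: 0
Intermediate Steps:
L = 2 (L = 2*1² = 2*1 = 2)
g(Z) = 0 (g(Z) = 4 - 4 = 0)
L*g(6) = 2*0 = 0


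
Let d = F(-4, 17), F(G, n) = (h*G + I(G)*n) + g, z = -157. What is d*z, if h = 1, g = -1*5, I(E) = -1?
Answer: 4082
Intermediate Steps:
g = -5
F(G, n) = -5 + G - n (F(G, n) = (1*G - n) - 5 = (G - n) - 5 = -5 + G - n)
d = -26 (d = -5 - 4 - 1*17 = -5 - 4 - 17 = -26)
d*z = -26*(-157) = 4082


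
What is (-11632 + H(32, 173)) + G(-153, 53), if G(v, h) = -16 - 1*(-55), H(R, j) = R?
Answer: -11561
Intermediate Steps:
G(v, h) = 39 (G(v, h) = -16 + 55 = 39)
(-11632 + H(32, 173)) + G(-153, 53) = (-11632 + 32) + 39 = -11600 + 39 = -11561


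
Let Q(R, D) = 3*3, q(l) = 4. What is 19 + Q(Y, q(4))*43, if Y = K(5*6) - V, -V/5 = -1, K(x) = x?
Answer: 406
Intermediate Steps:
V = 5 (V = -5*(-1) = 5)
Y = 25 (Y = 5*6 - 1*5 = 30 - 5 = 25)
Q(R, D) = 9
19 + Q(Y, q(4))*43 = 19 + 9*43 = 19 + 387 = 406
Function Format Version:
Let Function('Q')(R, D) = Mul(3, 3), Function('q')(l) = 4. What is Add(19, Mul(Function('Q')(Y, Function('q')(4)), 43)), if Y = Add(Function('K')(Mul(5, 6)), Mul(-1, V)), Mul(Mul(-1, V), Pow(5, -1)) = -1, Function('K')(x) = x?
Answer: 406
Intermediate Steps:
V = 5 (V = Mul(-5, -1) = 5)
Y = 25 (Y = Add(Mul(5, 6), Mul(-1, 5)) = Add(30, -5) = 25)
Function('Q')(R, D) = 9
Add(19, Mul(Function('Q')(Y, Function('q')(4)), 43)) = Add(19, Mul(9, 43)) = Add(19, 387) = 406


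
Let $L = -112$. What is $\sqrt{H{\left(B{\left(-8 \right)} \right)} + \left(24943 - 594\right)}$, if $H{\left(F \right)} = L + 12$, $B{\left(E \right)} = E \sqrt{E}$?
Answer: $\sqrt{24249} \approx 155.72$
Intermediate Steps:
$B{\left(E \right)} = E^{\frac{3}{2}}$
$H{\left(F \right)} = -100$ ($H{\left(F \right)} = -112 + 12 = -100$)
$\sqrt{H{\left(B{\left(-8 \right)} \right)} + \left(24943 - 594\right)} = \sqrt{-100 + \left(24943 - 594\right)} = \sqrt{-100 + 24349} = \sqrt{24249}$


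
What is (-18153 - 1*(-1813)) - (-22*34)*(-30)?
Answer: -38780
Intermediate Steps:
(-18153 - 1*(-1813)) - (-22*34)*(-30) = (-18153 + 1813) - (-748)*(-30) = -16340 - 1*22440 = -16340 - 22440 = -38780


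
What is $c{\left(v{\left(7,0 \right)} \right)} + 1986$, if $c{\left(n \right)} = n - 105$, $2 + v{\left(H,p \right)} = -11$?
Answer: $1868$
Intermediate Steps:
$v{\left(H,p \right)} = -13$ ($v{\left(H,p \right)} = -2 - 11 = -13$)
$c{\left(n \right)} = -105 + n$
$c{\left(v{\left(7,0 \right)} \right)} + 1986 = \left(-105 - 13\right) + 1986 = -118 + 1986 = 1868$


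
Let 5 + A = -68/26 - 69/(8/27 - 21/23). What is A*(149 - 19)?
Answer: 5191200/383 ≈ 13554.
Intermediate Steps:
A = 519120/4979 (A = -5 + (-68/26 - 69/(8/27 - 21/23)) = -5 + (-68*1/26 - 69/(8*(1/27) - 21*1/23)) = -5 + (-34/13 - 69/(8/27 - 21/23)) = -5 + (-34/13 - 69/(-383/621)) = -5 + (-34/13 - 69*(-621/383)) = -5 + (-34/13 + 42849/383) = -5 + 544015/4979 = 519120/4979 ≈ 104.26)
A*(149 - 19) = 519120*(149 - 19)/4979 = (519120/4979)*130 = 5191200/383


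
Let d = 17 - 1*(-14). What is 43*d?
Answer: 1333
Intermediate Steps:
d = 31 (d = 17 + 14 = 31)
43*d = 43*31 = 1333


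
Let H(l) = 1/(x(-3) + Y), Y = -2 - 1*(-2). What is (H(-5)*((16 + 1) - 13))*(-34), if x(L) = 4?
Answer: -34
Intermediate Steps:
Y = 0 (Y = -2 + 2 = 0)
H(l) = ¼ (H(l) = 1/(4 + 0) = 1/4 = ¼)
(H(-5)*((16 + 1) - 13))*(-34) = (((16 + 1) - 13)/4)*(-34) = ((17 - 13)/4)*(-34) = ((¼)*4)*(-34) = 1*(-34) = -34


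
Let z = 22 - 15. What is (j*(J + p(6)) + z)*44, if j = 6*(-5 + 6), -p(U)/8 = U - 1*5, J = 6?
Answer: -220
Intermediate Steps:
p(U) = 40 - 8*U (p(U) = -8*(U - 1*5) = -8*(U - 5) = -8*(-5 + U) = 40 - 8*U)
z = 7
j = 6 (j = 6*1 = 6)
(j*(J + p(6)) + z)*44 = (6*(6 + (40 - 8*6)) + 7)*44 = (6*(6 + (40 - 48)) + 7)*44 = (6*(6 - 8) + 7)*44 = (6*(-2) + 7)*44 = (-12 + 7)*44 = -5*44 = -220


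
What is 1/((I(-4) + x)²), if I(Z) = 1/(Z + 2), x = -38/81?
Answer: 26244/24649 ≈ 1.0647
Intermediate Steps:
x = -38/81 (x = -38*1/81 = -38/81 ≈ -0.46914)
I(Z) = 1/(2 + Z)
1/((I(-4) + x)²) = 1/((1/(2 - 4) - 38/81)²) = 1/((1/(-2) - 38/81)²) = 1/((-½ - 38/81)²) = 1/((-157/162)²) = 1/(24649/26244) = 26244/24649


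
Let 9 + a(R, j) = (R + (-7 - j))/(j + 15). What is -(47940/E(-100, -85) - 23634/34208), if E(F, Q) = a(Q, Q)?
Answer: 8200709313/1522256 ≈ 5387.2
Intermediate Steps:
a(R, j) = -9 + (-7 + R - j)/(15 + j) (a(R, j) = -9 + (R + (-7 - j))/(j + 15) = -9 + (-7 + R - j)/(15 + j))
E(F, Q) = (-142 - 9*Q)/(15 + Q) (E(F, Q) = (-142 + Q - 10*Q)/(15 + Q) = (-142 - 9*Q)/(15 + Q))
-(47940/E(-100, -85) - 23634/34208) = -(47940/(((-142 - 9*(-85))/(15 - 85))) - 23634/34208) = -(47940/(((-142 + 765)/(-70))) - 23634*1/34208) = -(47940/((-1/70*623)) - 11817/17104) = -(47940/(-89/10) - 11817/17104) = -(47940*(-10/89) - 11817/17104) = -(-479400/89 - 11817/17104) = -1*(-8200709313/1522256) = 8200709313/1522256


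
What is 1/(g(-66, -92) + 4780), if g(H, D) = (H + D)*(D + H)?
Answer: 1/29744 ≈ 3.3620e-5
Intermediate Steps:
g(H, D) = (D + H)**2 (g(H, D) = (D + H)*(D + H) = (D + H)**2)
1/(g(-66, -92) + 4780) = 1/((-92 - 66)**2 + 4780) = 1/((-158)**2 + 4780) = 1/(24964 + 4780) = 1/29744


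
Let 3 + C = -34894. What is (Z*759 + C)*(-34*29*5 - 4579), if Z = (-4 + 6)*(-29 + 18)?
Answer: 490616855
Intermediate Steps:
C = -34897 (C = -3 - 34894 = -34897)
Z = -22 (Z = 2*(-11) = -22)
(Z*759 + C)*(-34*29*5 - 4579) = (-22*759 - 34897)*(-34*29*5 - 4579) = (-16698 - 34897)*(-986*5 - 4579) = -51595*(-4930 - 4579) = -51595*(-9509) = 490616855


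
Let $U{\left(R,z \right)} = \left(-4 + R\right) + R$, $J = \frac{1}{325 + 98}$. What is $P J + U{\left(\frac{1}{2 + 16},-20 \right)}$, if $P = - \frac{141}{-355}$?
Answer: $- \frac{12422}{3195} \approx -3.888$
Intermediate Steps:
$J = \frac{1}{423} \approx 0.0023641$
$U{\left(R,z \right)} = -4 + 2 R$
$P = \frac{141}{355}$ ($P = \left(-141\right) \left(- \frac{1}{355}\right) = \frac{141}{355} \approx 0.39718$)
$P J + U{\left(\frac{1}{2 + 16},-20 \right)} = \frac{141}{355} \cdot \frac{1}{423} - \left(4 - \frac{2}{2 + 16}\right) = \frac{1}{1065} - \left(4 - \frac{2}{18}\right) = \frac{1}{1065} + \left(-4 + 2 \cdot \frac{1}{18}\right) = \frac{1}{1065} + \left(-4 + \frac{1}{9}\right) = \frac{1}{1065} - \frac{35}{9} = - \frac{12422}{3195}$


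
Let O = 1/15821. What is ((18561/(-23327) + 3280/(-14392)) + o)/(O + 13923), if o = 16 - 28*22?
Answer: -399039146423489/9243933410849032 ≈ -0.043168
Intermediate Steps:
o = -600 (o = 16 - 616 = -600)
O = 1/15821 ≈ 6.3207e-5
((18561/(-23327) + 3280/(-14392)) + o)/(O + 13923) = ((18561/(-23327) + 3280/(-14392)) - 600)/(1/15821 + 13923) = ((18561*(-1/23327) + 3280*(-1/14392)) - 600)/(220275784/15821) = ((-18561/23327 - 410/1799) - 600)*(15821/220275784) = (-42955309/41965273 - 600)*(15821/220275784) = -25222119109/41965273*15821/220275784 = -399039146423489/9243933410849032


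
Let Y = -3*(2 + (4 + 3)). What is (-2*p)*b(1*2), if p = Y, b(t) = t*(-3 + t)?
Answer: -108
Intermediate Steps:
Y = -27 (Y = -3*(2 + 7) = -3*9 = -27)
p = -27
(-2*p)*b(1*2) = (-2*(-27))*((1*2)*(-3 + 1*2)) = 54*(2*(-3 + 2)) = 54*(2*(-1)) = 54*(-2) = -108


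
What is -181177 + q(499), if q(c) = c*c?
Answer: 67824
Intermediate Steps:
q(c) = c²
-181177 + q(499) = -181177 + 499² = -181177 + 249001 = 67824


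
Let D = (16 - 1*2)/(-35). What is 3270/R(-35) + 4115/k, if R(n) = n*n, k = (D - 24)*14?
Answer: -560549/59780 ≈ -9.3769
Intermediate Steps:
D = -⅖ (D = (16 - 2)*(-1/35) = 14*(-1/35) = -⅖ ≈ -0.40000)
k = -1708/5 (k = (-⅖ - 24)*14 = -122/5*14 = -1708/5 ≈ -341.60)
R(n) = n²
3270/R(-35) + 4115/k = 3270/((-35)²) + 4115/(-1708/5) = 3270/1225 + 4115*(-5/1708) = 3270*(1/1225) - 20575/1708 = 654/245 - 20575/1708 = -560549/59780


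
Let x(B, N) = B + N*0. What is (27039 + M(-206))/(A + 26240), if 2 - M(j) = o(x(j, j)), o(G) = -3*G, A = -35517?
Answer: -26423/9277 ≈ -2.8482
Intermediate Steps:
x(B, N) = B (x(B, N) = B + 0 = B)
M(j) = 2 + 3*j (M(j) = 2 - (-3)*j = 2 + 3*j)
(27039 + M(-206))/(A + 26240) = (27039 + (2 + 3*(-206)))/(-35517 + 26240) = (27039 + (2 - 618))/(-9277) = (27039 - 616)*(-1/9277) = 26423*(-1/9277) = -26423/9277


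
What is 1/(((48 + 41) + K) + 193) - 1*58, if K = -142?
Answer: -8119/140 ≈ -57.993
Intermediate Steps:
1/(((48 + 41) + K) + 193) - 1*58 = 1/(((48 + 41) - 142) + 193) - 1*58 = 1/((89 - 142) + 193) - 58 = 1/(-53 + 193) - 58 = 1/140 - 58 = -8119/140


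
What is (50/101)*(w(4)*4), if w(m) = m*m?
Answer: 3200/101 ≈ 31.683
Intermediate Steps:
w(m) = m²
(50/101)*(w(4)*4) = (50/101)*(4²*4) = (50*(1/101))*(16*4) = (50/101)*64 = 3200/101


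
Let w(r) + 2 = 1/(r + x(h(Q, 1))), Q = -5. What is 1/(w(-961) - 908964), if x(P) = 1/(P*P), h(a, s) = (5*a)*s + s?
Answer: -553535/503144495386 ≈ -1.1002e-6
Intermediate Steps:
h(a, s) = s + 5*a*s (h(a, s) = 5*a*s + s = s + 5*a*s)
x(P) = P⁻²
w(r) = -2 + 1/(1/576 + r) (w(r) = -2 + 1/(r + (1*(1 + 5*(-5)))⁻²) = -2 + 1/(r + (1*(1 - 25))⁻²) = -2 + 1/(r + (1*(-24))⁻²) = -2 + 1/(r + (-24)⁻²) = -2 + 1/(r + 1/576) = -2 + 1/(1/576 + r))
1/(w(-961) - 908964) = 1/(2*(287 - 576*(-961))/(1 + 576*(-961)) - 908964) = 1/(2*(287 + 553536)/(1 - 553536) - 908964) = 1/(2*553823/(-553535) - 908964) = 1/(2*(-1/553535)*553823 - 908964) = 1/(-1107646/553535 - 908964) = 1/(-503144495386/553535) = -553535/503144495386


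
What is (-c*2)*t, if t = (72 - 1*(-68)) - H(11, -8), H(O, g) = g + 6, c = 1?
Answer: -284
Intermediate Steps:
H(O, g) = 6 + g
t = 142 (t = (72 - 1*(-68)) - (6 - 8) = (72 + 68) - 1*(-2) = 140 + 2 = 142)
(-c*2)*t = -2*142 = -284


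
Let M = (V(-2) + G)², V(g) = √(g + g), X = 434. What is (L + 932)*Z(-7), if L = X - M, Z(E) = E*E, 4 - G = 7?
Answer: 66689 + 588*I ≈ 66689.0 + 588.0*I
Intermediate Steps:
V(g) = √2*√g (V(g) = √(2*g) = √2*√g)
G = -3 (G = 4 - 1*7 = 4 - 7 = -3)
Z(E) = E²
M = (-3 + 2*I)² (M = (√2*√(-2) - 3)² = (√2*(I*√2) - 3)² = (2*I - 3)² = (-3 + 2*I)² ≈ 5.0 - 12.0*I)
L = 429 + 12*I (L = 434 - (5 - 12*I) = 434 + (-5 + 12*I) = 429 + 12*I ≈ 429.0 + 12.0*I)
(L + 932)*Z(-7) = ((429 + 12*I) + 932)*(-7)² = (1361 + 12*I)*49 = 66689 + 588*I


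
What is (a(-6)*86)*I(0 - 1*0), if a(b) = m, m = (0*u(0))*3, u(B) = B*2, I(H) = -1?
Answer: 0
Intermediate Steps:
u(B) = 2*B
m = 0 (m = (0*(2*0))*3 = (0*0)*3 = 0*3 = 0)
a(b) = 0
(a(-6)*86)*I(0 - 1*0) = (0*86)*(-1) = 0*(-1) = 0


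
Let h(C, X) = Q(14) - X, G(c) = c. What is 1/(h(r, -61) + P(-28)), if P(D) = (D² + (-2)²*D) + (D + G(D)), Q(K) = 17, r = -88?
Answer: 1/694 ≈ 0.0014409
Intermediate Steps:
h(C, X) = 17 - X
P(D) = D² + 6*D (P(D) = (D² + (-2)²*D) + (D + D) = (D² + 4*D) + 2*D = D² + 6*D)
1/(h(r, -61) + P(-28)) = 1/((17 - 1*(-61)) - 28*(6 - 28)) = 1/((17 + 61) - 28*(-22)) = 1/(78 + 616) = 1/694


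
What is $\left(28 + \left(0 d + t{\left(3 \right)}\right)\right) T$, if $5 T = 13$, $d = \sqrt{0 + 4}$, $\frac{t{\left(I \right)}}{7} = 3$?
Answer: $\frac{637}{5} \approx 127.4$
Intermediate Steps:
$t{\left(I \right)} = 21$ ($t{\left(I \right)} = 7 \cdot 3 = 21$)
$d = 2$ ($d = \sqrt{4} = 2$)
$T = \frac{13}{5}$ ($T = \frac{1}{5} \cdot 13 = \frac{13}{5} \approx 2.6$)
$\left(28 + \left(0 d + t{\left(3 \right)}\right)\right) T = \left(28 + \left(0 \cdot 2 + 21\right)\right) \frac{13}{5} = \left(28 + \left(0 + 21\right)\right) \frac{13}{5} = \left(28 + 21\right) \frac{13}{5} = 49 \cdot \frac{13}{5} = \frac{637}{5}$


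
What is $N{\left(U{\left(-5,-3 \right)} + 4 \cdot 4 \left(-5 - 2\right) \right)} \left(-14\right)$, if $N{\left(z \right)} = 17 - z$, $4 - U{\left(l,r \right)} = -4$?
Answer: $-1694$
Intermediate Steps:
$U{\left(l,r \right)} = 8$ ($U{\left(l,r \right)} = 4 - -4 = 4 + 4 = 8$)
$N{\left(U{\left(-5,-3 \right)} + 4 \cdot 4 \left(-5 - 2\right) \right)} \left(-14\right) = \left(17 - \left(8 + 4 \cdot 4 \left(-5 - 2\right)\right)\right) \left(-14\right) = \left(17 - \left(8 + 4 \cdot 4 \left(-7\right)\right)\right) \left(-14\right) = \left(17 - \left(8 + 4 \left(-28\right)\right)\right) \left(-14\right) = \left(17 - \left(8 - 112\right)\right) \left(-14\right) = \left(17 - -104\right) \left(-14\right) = \left(17 + 104\right) \left(-14\right) = 121 \left(-14\right) = -1694$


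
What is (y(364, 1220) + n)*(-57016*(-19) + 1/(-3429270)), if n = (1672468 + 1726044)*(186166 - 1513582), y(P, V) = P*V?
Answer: -644576535779321883161848/131895 ≈ -4.8870e+18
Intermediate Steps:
n = -4511239204992 (n = 3398512*(-1327416) = -4511239204992)
(y(364, 1220) + n)*(-57016*(-19) + 1/(-3429270)) = (364*1220 - 4511239204992)*(-57016*(-19) + 1/(-3429270)) = (444080 - 4511239204992)*(1083304 - 1/3429270) = -4511238760912*3714941908079/3429270 = -644576535779321883161848/131895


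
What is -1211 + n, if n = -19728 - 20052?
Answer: -40991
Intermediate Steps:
n = -39780
-1211 + n = -1211 - 39780 = -40991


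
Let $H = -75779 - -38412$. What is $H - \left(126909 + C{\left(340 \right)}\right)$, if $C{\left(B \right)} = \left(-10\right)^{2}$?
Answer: $-164376$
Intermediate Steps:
$C{\left(B \right)} = 100$
$H = -37367$ ($H = -75779 + 38412 = -37367$)
$H - \left(126909 + C{\left(340 \right)}\right) = -37367 - \left(126909 + 100\right) = -37367 - 127009 = -164376$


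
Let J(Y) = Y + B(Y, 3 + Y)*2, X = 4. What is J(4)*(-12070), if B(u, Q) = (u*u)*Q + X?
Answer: -2848520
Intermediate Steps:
B(u, Q) = 4 + Q*u**2 (B(u, Q) = (u*u)*Q + 4 = u**2*Q + 4 = Q*u**2 + 4 = 4 + Q*u**2)
J(Y) = 8 + Y + 2*Y**2*(3 + Y) (J(Y) = Y + (4 + (3 + Y)*Y**2)*2 = Y + (4 + Y**2*(3 + Y))*2 = Y + (8 + 2*Y**2*(3 + Y)) = 8 + Y + 2*Y**2*(3 + Y))
J(4)*(-12070) = (8 + 4 + 2*4**2*(3 + 4))*(-12070) = (8 + 4 + 2*16*7)*(-12070) = (8 + 4 + 224)*(-12070) = 236*(-12070) = -2848520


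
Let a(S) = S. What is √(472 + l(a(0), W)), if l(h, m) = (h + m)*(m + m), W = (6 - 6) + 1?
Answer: √474 ≈ 21.772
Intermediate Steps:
W = 1 (W = 0 + 1 = 1)
l(h, m) = 2*m*(h + m) (l(h, m) = (h + m)*(2*m) = 2*m*(h + m))
√(472 + l(a(0), W)) = √(472 + 2*1*(0 + 1)) = √(472 + 2*1*1) = √(472 + 2) = √474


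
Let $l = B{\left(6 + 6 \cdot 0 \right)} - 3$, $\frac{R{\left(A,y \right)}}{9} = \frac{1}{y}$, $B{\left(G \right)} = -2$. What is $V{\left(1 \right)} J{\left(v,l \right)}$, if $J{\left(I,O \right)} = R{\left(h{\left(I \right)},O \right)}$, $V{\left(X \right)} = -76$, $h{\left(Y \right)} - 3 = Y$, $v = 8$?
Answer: $\frac{684}{5} \approx 136.8$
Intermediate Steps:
$h{\left(Y \right)} = 3 + Y$
$R{\left(A,y \right)} = \frac{9}{y}$
$l = -5$ ($l = -2 - 3 = -5$)
$J{\left(I,O \right)} = \frac{9}{O}$
$V{\left(1 \right)} J{\left(v,l \right)} = - 76 \frac{9}{-5} = - 76 \cdot 9 \left(- \frac{1}{5}\right) = \left(-76\right) \left(- \frac{9}{5}\right) = \frac{684}{5}$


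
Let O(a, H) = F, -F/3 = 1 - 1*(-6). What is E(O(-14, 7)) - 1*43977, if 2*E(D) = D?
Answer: -87975/2 ≈ -43988.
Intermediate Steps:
F = -21 (F = -3*(1 - 1*(-6)) = -3*(1 + 6) = -3*7 = -21)
O(a, H) = -21
E(D) = D/2
E(O(-14, 7)) - 1*43977 = (½)*(-21) - 1*43977 = -21/2 - 43977 = -87975/2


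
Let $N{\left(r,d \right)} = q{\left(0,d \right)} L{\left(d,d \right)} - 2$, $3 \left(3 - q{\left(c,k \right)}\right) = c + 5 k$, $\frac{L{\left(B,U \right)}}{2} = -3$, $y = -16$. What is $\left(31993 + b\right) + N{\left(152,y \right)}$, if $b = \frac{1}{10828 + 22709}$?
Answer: $\frac{1066912582}{33537} \approx 31813.0$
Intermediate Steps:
$L{\left(B,U \right)} = -6$ ($L{\left(B,U \right)} = 2 \left(-3\right) = -6$)
$q{\left(c,k \right)} = 3 - \frac{5 k}{3} - \frac{c}{3}$ ($q{\left(c,k \right)} = 3 - \frac{c + 5 k}{3} = 3 - \left(\frac{c}{3} + \frac{5 k}{3}\right) = 3 - \frac{5 k}{3} - \frac{c}{3}$)
$N{\left(r,d \right)} = -20 + 10 d$ ($N{\left(r,d \right)} = \left(3 - \frac{5 d}{3} - 0\right) \left(-6\right) - 2 = \left(3 - \frac{5 d}{3} + 0\right) \left(-6\right) - 2 = \left(3 - \frac{5 d}{3}\right) \left(-6\right) - 2 = \left(-18 + 10 d\right) - 2 = -20 + 10 d$)
$b = \frac{1}{33537} \approx 2.9818 \cdot 10^{-5}$
$\left(31993 + b\right) + N{\left(152,y \right)} = \left(31993 + \frac{1}{33537}\right) + \left(-20 + 10 \left(-16\right)\right) = \frac{1072949242}{33537} - 180 = \frac{1066912582}{33537}$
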